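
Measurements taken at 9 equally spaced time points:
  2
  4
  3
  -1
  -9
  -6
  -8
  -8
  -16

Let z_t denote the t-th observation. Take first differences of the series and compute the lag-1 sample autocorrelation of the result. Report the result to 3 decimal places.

-0.231

First differences Δz: 2, -1, -4, -8, 3, -2, 0, -8
Mean of differences = -2.2500
Numerator Σ(Δz_t−Δz̄)(Δz_{t+1}−Δz̄) = -28.0625
Denominator Σ(Δz_t−Δz̄)² = 121.5000
r_1(Δz) = -28.0625 / 121.5000 = -0.231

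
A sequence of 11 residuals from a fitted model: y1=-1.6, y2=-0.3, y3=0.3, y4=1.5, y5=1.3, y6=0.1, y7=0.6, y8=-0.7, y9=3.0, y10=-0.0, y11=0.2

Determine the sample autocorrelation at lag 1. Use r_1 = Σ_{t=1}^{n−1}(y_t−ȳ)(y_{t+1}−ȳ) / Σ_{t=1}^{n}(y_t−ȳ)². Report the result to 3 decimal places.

-0.136

Mean ȳ = (-1.6 − 0.3 + 0.3 + 1.5 + 1.3 + 0.1 + 0.6 − 0.7 + 3.0 − 0.0 + 0.2)/11 = 0.4000
Numerator Σ_{t=1}^{10}(y_t−ȳ)(y_{t+1}−ȳ) = -2.0200
Denominator Σ(y_t−ȳ)² = 14.8200
r_1 = -2.0200 / 14.8200 = -0.136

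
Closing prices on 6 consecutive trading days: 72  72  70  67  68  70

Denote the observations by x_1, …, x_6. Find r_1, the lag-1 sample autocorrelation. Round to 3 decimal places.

0.455

Mean x̄ = (72 + 72 + 70 + 67 + 68 + 70)/6 = 69.8333
Deviations from mean: 2.1667, 2.1667, 0.1667, -2.8333, -1.8333, 0.1667
Σ(x_t−x̄)(x_{t+1}−x̄) = (4.6944) + (0.3611) + (-0.4722) + (5.1944) + (-0.3056) = 9.4722
Denominator Σ(x_t−x̄)² = 20.8333
r_1 = 9.4722 / 20.8333 = 0.455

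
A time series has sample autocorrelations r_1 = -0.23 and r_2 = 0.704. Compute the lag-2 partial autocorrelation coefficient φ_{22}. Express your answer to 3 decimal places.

φ_{22} = (r_2 − r_1²) / (1 − r_1²)
r_1² = (-0.23)² = 0.0529
Numerator = 0.704 − 0.0529 = 0.6511; denominator = 1 − 0.0529 = 0.9471
φ_{22} = 0.6511 / 0.9471 = 0.687

0.687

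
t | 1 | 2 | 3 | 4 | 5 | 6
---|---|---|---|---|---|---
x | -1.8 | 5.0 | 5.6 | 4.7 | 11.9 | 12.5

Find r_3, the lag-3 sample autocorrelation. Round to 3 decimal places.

Mean x̄ = (-1.8 + 5.0 + 5.6 + 4.7 + 11.9 + 12.5)/6 = 6.3167
Deviations from mean: -8.1167, -1.3167, -0.7167, -1.6167, 5.5833, 6.1833
Σ(x_t−x̄)(x_{t+3}−x̄) = (13.1219) + (-7.3514) + (-4.4314) = 1.3392
Denominator Σ(x_t−x̄)² = 140.1483
r_3 = 1.3392 / 140.1483 = 0.010

0.010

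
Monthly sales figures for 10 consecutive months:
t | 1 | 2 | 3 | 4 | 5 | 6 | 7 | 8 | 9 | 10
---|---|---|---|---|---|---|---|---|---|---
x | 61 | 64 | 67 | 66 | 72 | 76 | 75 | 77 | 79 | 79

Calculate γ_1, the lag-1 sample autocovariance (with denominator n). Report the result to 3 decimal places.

26.884

Mean x̄ = (61 + 64 + 67 + 66 + 72 + 76 + 75 + 77 + 79 + 79)/10 = 71.6000
Σ_{t=1}^{9}(x_t−x̄)(x_{t+1}−x̄) = 268.8400
γ_1 = 268.8400 / 10 = 26.884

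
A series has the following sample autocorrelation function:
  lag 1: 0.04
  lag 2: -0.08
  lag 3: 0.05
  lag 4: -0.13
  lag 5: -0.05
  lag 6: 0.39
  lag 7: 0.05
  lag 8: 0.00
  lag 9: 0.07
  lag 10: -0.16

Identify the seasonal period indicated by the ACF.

6

The largest autocorrelation is r_6 = 0.39; the remaining lags stay at or below 0.07.
The dominant spike at lag 6 indicates a seasonal period of 6.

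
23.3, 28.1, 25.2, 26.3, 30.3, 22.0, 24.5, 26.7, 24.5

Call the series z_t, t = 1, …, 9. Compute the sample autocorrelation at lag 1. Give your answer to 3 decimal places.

Mean z̄ = (23.3 + 28.1 + 25.2 + 26.3 + 30.3 + 22.0 + 24.5 + 26.7 + 24.5)/9 = 25.6556
Numerator Σ_{t=1}^{8}(z_t−z̄)(z_{t+1}−z̄) = -19.3398
Denominator Σ(z_t−z̄)² = 50.8422
r_1 = -19.3398 / 50.8422 = -0.380

-0.380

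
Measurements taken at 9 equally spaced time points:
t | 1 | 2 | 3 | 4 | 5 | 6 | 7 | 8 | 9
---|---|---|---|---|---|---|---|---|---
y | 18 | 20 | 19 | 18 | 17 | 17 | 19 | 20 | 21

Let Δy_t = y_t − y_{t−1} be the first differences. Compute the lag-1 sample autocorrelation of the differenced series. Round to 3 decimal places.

0.241

First differences Δy: 2, -1, -1, -1, 0, 2, 1, 1
Mean of differences = 0.3750
Numerator Σ(Δy_t−Δȳ)(Δy_{t+1}−Δȳ) = 2.8594
Denominator Σ(Δy_t−Δȳ)² = 11.8750
r_1(Δy) = 2.8594 / 11.8750 = 0.241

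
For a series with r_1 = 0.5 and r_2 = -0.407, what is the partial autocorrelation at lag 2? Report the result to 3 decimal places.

-0.876

φ_{22} = (r_2 − r_1²) / (1 − r_1²)
r_1² = (0.5)² = 0.25
Numerator = -0.407 − 0.2500 = -0.6570; denominator = 1 − 0.2500 = 0.7500
φ_{22} = -0.6570 / 0.7500 = -0.876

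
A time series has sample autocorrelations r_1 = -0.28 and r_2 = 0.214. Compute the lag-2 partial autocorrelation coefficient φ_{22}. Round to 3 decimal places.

0.147

φ_{22} = (r_2 − r_1²) / (1 − r_1²)
r_1² = (-0.28)² = 0.0784
Numerator = 0.214 − 0.0784 = 0.1356; denominator = 1 − 0.0784 = 0.9216
φ_{22} = 0.1356 / 0.9216 = 0.147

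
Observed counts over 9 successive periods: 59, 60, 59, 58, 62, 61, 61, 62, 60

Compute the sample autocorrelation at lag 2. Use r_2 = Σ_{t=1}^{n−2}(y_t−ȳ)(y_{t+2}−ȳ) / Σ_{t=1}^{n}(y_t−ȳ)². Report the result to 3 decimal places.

0.044

Mean ȳ = (59 + 60 + 59 + 58 + 62 + 61 + 61 + 62 + 60)/9 = 60.2222
Numerator Σ_{t=1}^{7}(y_t−ȳ)(y_{t+2}−ȳ) = 0.6790
Denominator Σ(y_t−ȳ)² = 15.5556
r_2 = 0.6790 / 15.5556 = 0.044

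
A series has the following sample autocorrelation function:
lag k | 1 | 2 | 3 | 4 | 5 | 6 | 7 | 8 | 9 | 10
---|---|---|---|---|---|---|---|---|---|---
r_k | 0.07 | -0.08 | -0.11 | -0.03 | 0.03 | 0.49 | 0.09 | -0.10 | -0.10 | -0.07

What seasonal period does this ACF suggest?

The largest autocorrelation is r_6 = 0.49; the remaining lags stay at or below 0.09.
The dominant spike at lag 6 indicates a seasonal period of 6.

6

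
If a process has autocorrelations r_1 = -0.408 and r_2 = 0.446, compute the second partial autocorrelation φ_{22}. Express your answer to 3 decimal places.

0.335

φ_{22} = (r_2 − r_1²) / (1 − r_1²)
r_1² = (-0.408)² = 0.166464
Numerator = 0.446 − 0.1665 = 0.2795; denominator = 1 − 0.1665 = 0.8335
φ_{22} = 0.2795 / 0.8335 = 0.335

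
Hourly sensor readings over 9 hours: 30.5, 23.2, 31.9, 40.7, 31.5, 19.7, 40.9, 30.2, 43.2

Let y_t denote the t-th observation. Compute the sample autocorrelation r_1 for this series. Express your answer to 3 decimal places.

Mean ȳ = (30.5 + 23.2 + 31.9 + 40.7 + 31.5 + 19.7 + 40.9 + 30.2 + 43.2)/9 = 32.4222
Numerator Σ_{t=1}^{8}(y_t−ȳ)(y_{t+1}−ȳ) = -128.3272
Denominator Σ(y_t−ȳ)² = 513.2156
r_1 = -128.3272 / 513.2156 = -0.250

-0.250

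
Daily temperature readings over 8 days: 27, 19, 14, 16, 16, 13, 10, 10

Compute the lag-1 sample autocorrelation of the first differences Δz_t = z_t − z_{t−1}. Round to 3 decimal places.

First differences Δz: -8, -5, 2, 0, -3, -3, 0
Mean of differences = -2.4286
Numerator Σ(Δz_t−Δz̄)(Δz_{t+1}−Δz̄) = 11.2449
Denominator Σ(Δz_t−Δz̄)² = 69.7143
r_1(Δz) = 11.2449 / 69.7143 = 0.161

0.161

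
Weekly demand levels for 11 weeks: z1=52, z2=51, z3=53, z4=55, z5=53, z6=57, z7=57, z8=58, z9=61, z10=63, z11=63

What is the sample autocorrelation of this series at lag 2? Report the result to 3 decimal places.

0.411

Mean z̄ = (52 + 51 + 53 + 55 + 53 + 57 + 57 + 58 + 61 + 63 + 63)/11 = 56.6364
Numerator Σ_{t=1}^{9}(z_t−z̄)(z_{t+2}−z̄) = 75.9174
Denominator Σ(z_t−z̄)² = 184.5455
r_2 = 75.9174 / 184.5455 = 0.411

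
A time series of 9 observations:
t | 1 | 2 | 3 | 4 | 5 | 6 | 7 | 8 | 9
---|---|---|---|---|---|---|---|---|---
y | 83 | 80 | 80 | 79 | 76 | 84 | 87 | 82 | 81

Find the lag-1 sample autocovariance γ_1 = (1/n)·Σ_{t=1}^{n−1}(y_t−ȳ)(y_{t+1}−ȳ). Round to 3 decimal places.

2.173

Mean ȳ = (83 + 80 + 80 + 79 + 76 + 84 + 87 + 82 + 81)/9 = 81.3333
Σ_{t=1}^{8}(y_t−ȳ)(y_{t+1}−ȳ) = 19.5556
γ_1 = 19.5556 / 9 = 2.173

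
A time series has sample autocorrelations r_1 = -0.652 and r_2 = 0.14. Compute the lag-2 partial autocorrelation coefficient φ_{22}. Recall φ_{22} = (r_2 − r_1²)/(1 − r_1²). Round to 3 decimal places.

-0.496

φ_{22} = (r_2 − r_1²) / (1 − r_1²)
r_1² = (-0.652)² = 0.425104
Numerator = 0.14 − 0.4251 = -0.2851; denominator = 1 − 0.4251 = 0.5749
φ_{22} = -0.2851 / 0.5749 = -0.496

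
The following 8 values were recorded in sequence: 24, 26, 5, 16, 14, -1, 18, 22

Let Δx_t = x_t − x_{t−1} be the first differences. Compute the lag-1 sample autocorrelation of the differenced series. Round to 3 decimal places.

First differences Δx: 2, -21, 11, -2, -15, 19, 4
Mean of differences = -0.2857
Numerator Σ(Δx_t−Δx̄)(Δx_{t+1}−Δx̄) = -476.3673
Denominator Σ(Δx_t−Δx̄)² = 1171.4286
r_1(Δx) = -476.3673 / 1171.4286 = -0.407

-0.407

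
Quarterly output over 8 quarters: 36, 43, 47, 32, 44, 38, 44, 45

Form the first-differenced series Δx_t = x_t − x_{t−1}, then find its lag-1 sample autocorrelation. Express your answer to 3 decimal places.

-0.640

First differences Δx: 7, 4, -15, 12, -6, 6, 1
Mean of differences = 1.2857
Numerator Σ(Δx_t−Δx̄)(Δx_{t+1}−Δx̄) = -316.9388
Denominator Σ(Δx_t−Δx̄)² = 495.4286
r_1(Δx) = -316.9388 / 495.4286 = -0.640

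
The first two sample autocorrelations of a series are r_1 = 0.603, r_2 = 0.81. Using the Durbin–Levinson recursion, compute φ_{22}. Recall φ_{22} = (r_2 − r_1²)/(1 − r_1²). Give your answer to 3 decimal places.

0.701

φ_{22} = (r_2 − r_1²) / (1 − r_1²)
r_1² = (0.603)² = 0.363609
Numerator = 0.81 − 0.3636 = 0.4464; denominator = 1 − 0.3636 = 0.6364
φ_{22} = 0.4464 / 0.6364 = 0.701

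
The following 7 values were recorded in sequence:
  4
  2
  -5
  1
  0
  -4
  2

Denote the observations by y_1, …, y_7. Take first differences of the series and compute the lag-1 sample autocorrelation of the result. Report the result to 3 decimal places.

First differences Δy: -2, -7, 6, -1, -4, 6
Mean of differences = -0.3333
Numerator Σ(Δy_t−Δȳ)(Δy_{t+1}−Δȳ) = -56.1111
Denominator Σ(Δy_t−Δȳ)² = 141.3333
r_1(Δy) = -56.1111 / 141.3333 = -0.397

-0.397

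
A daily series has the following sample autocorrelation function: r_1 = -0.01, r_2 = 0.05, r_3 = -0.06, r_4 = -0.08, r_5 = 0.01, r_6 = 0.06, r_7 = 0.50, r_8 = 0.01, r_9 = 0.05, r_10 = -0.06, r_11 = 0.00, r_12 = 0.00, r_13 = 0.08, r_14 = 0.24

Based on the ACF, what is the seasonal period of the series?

7

The largest autocorrelation is r_7 = 0.50, with a weaker echo at lag 14 (0.24); the remaining lags stay at or below 0.08.
The dominant spike at lag 7 indicates a seasonal period of 7.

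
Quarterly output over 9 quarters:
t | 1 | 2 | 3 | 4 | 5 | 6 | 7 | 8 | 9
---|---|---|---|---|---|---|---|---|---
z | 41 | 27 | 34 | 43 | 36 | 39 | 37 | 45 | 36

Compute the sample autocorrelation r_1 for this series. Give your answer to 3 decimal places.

Mean z̄ = (41 + 27 + 34 + 43 + 36 + 39 + 37 + 45 + 36)/9 = 37.5556
Numerator Σ_{t=1}^{8}(z_t−z̄)(z_{t+1}−z̄) = -45.4198
Denominator Σ(z_t−z̄)² = 228.2222
r_1 = -45.4198 / 228.2222 = -0.199

-0.199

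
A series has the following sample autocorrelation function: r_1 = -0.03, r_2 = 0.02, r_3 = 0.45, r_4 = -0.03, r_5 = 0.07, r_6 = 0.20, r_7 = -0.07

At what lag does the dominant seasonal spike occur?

The largest autocorrelation is r_3 = 0.45, with a weaker echo at lag 6 (0.20); the remaining lags stay at or below 0.07.
The dominant spike at lag 3 indicates a seasonal period of 3.

3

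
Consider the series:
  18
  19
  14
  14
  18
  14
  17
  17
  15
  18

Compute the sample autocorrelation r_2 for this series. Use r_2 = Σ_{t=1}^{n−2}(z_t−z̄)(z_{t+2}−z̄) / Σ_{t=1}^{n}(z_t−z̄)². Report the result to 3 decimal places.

Mean z̄ = (18 + 19 + 14 + 14 + 18 + 14 + 17 + 17 + 15 + 18)/10 = 16.4000
Numerator Σ_{t=1}^{8}(z_t−z̄)(z_{t+2}−z̄) = -8.5200
Denominator Σ(z_t−z̄)² = 34.4000
r_2 = -8.5200 / 34.4000 = -0.248

-0.248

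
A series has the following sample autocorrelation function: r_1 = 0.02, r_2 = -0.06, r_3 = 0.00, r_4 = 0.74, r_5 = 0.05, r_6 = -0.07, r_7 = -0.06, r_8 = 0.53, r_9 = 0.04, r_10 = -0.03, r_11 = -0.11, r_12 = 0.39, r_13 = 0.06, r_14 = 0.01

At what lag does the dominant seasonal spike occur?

4

The largest autocorrelation is r_4 = 0.74, with weaker echoes at lags 8 (0.53) and 12 (0.39); the remaining lags stay at or below 0.06.
The dominant spike at lag 4 indicates a seasonal period of 4.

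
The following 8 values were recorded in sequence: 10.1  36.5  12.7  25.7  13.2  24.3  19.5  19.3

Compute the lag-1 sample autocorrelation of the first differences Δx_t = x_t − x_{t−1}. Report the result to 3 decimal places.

-0.738

First differences Δx: 26.4, -23.8, 13.0, -12.5, 11.1, -4.8, -0.2
Mean of differences = 1.3143
Numerator Σ(Δx_t−Δx̄)(Δx_{t+1}−Δx̄) = -1270.6745
Denominator Σ(Δx_t−Δx̄)² = 1722.8486
r_1(Δx) = -1270.6745 / 1722.8486 = -0.738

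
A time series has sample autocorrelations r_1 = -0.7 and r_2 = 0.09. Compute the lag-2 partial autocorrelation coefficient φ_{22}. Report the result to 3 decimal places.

-0.784

φ_{22} = (r_2 − r_1²) / (1 − r_1²)
r_1² = (-0.7)² = 0.49
Numerator = 0.09 − 0.4900 = -0.4000; denominator = 1 − 0.4900 = 0.5100
φ_{22} = -0.4000 / 0.5100 = -0.784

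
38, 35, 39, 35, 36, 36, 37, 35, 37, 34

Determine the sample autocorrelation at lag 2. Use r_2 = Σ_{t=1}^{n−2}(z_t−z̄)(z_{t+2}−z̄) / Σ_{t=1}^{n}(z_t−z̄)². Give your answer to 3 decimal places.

0.441

Mean z̄ = (38 + 35 + 39 + 35 + 36 + 36 + 37 + 35 + 37 + 34)/10 = 36.2000
Numerator Σ_{t=1}^{8}(z_t−z̄)(z_{t+2}−z̄) = 9.5200
Denominator Σ(z_t−z̄)² = 21.6000
r_2 = 9.5200 / 21.6000 = 0.441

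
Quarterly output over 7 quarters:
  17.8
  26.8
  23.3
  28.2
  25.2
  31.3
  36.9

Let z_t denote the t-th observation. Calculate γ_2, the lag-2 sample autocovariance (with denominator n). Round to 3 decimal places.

Mean z̄ = (17.8 + 26.8 + 23.3 + 28.2 + 25.2 + 31.3 + 36.9)/7 = 27.0714
Deviations: -9.2714, -0.2714, -3.7714, 1.1286, -1.8714, 4.2286, 9.8286
Σ_{t=1}^{5}(z_t−z̄)(z_{t+2}−z̄) = 28.0969
γ_2 = 28.0969 / 7 = 4.014

4.014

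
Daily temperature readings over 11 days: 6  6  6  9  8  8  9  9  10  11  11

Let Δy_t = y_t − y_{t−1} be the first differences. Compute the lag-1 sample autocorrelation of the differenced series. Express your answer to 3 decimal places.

First differences Δy: 0, 0, 3, -1, 0, 1, 0, 1, 1, 0
Mean of differences = 0.5000
Numerator Σ(Δy_t−Δȳ)(Δy_{t+1}−Δȳ) = -4.7500
Denominator Σ(Δy_t−Δȳ)² = 10.5000
r_1(Δy) = -4.7500 / 10.5000 = -0.452

-0.452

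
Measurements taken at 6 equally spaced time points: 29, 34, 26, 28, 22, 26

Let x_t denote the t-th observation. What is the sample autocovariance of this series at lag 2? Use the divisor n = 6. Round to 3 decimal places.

Mean x̄ = (29 + 34 + 26 + 28 + 22 + 26)/6 = 27.5000
Σ_{t=1}^{4}(x_t−x̄)(x_{t+2}−x̄) = 8.5000
γ_2 = 8.5000 / 6 = 1.417

1.417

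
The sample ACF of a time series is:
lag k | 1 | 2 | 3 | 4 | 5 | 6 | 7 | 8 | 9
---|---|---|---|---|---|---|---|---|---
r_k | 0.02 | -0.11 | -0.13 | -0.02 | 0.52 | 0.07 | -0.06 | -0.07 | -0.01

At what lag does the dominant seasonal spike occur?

5

The largest autocorrelation is r_5 = 0.52; the remaining lags stay at or below 0.07.
The dominant spike at lag 5 indicates a seasonal period of 5.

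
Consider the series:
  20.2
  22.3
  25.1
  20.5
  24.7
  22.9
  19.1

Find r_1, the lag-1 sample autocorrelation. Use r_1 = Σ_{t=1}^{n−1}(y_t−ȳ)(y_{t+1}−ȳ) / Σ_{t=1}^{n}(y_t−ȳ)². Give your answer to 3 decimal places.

Mean ȳ = (20.2 + 22.3 + 25.1 + 20.5 + 24.7 + 22.9 + 19.1)/7 = 22.1143
Deviations from mean: -1.9143, 0.1857, 2.9857, -1.6143, 2.5857, 0.7857, -3.0143
Σ(y_t−ȳ)(y_{t+1}−ȳ) = (-0.3555) + (0.5545) + (-4.8198) + (-4.1741) + (2.0316) + (-2.3684) = -9.1316
Denominator Σ(y_t−ȳ)² = 31.6086
r_1 = -9.1316 / 31.6086 = -0.289

-0.289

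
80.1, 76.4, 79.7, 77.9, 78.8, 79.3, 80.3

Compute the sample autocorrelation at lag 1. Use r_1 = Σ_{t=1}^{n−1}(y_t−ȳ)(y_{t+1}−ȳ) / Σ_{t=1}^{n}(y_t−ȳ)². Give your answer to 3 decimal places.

Mean ȳ = (80.1 + 76.4 + 79.7 + 77.9 + 78.8 + 79.3 + 80.3)/7 = 78.9286
Deviations from mean: 1.1714, -2.5286, 0.7714, -1.0286, -0.1286, 0.3714, 1.3714
Numerator Σ_{t=1}^{6}(y_t−ȳ)(y_{t+1}−ȳ) = -5.1122
Denominator Σ(y_t−ȳ)² = 11.4543
r_1 = -5.1122 / 11.4543 = -0.446

-0.446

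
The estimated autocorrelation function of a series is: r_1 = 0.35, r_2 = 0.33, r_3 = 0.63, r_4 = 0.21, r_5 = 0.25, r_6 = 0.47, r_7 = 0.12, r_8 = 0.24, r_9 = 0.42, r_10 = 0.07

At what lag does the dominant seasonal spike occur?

3

The largest autocorrelation is r_3 = 0.63, with weaker echoes at lags 6 (0.47) and 9 (0.42); the remaining lags stay at or below 0.35. The elevated value at lag 1 (0.35), dropping to 0.33 at lag 2, reflects decaying short-term dependence rather than seasonality.
The dominant spike at lag 3 indicates a seasonal period of 3.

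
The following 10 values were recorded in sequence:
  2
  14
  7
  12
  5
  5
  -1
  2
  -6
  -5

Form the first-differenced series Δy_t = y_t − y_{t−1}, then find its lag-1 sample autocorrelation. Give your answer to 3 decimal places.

First differences Δy: 12, -7, 5, -7, 0, -6, 3, -8, 1
Mean of differences = -0.7778
Numerator Σ(Δy_t−Δȳ)(Δy_{t+1}−Δȳ) = -220.1605
Denominator Σ(Δy_t−Δȳ)² = 371.5556
r_1(Δy) = -220.1605 / 371.5556 = -0.593

-0.593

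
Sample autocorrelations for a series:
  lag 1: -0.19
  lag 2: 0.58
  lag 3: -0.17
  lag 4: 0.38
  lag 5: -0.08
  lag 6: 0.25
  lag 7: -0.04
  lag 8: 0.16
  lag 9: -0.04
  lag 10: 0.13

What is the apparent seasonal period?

2

The largest autocorrelation is r_2 = 0.58, with weaker echoes at lags 4 (0.38), 6 (0.25) and 8 (0.16); the remaining lags stay at or below 0.13.
The dominant spike at lag 2 indicates a seasonal period of 2.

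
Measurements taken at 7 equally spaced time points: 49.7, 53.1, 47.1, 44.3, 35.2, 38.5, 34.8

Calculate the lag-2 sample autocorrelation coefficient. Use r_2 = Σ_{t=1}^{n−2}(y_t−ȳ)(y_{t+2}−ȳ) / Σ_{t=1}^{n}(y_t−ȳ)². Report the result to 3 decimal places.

0.214

Mean ȳ = (49.7 + 53.1 + 47.1 + 44.3 + 35.2 + 38.5 + 34.8)/7 = 43.2429
Numerator Σ_{t=1}^{5}(y_t−ȳ)(y_{t+2}−ȳ) = 67.1949
Denominator Σ(y_t−ȳ)² = 313.3171
r_2 = 67.1949 / 313.3171 = 0.214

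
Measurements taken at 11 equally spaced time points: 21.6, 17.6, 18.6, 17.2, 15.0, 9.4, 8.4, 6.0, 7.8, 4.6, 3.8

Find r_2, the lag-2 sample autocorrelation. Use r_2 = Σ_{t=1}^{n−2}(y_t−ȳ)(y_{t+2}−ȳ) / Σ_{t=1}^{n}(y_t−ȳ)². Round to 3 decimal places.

Mean ȳ = (21.6 + 17.6 + 18.6 + 17.2 + 15.0 + 9.4 + 8.4 + 6.0 + 7.8 + 4.6 + 3.8)/11 = 11.8182
Numerator Σ_{t=1}^{9}(y_t−ȳ)(y_{t+2}−ȳ) = 197.1630
Denominator Σ(y_t−ȳ)² = 398.1164
r_2 = 197.1630 / 398.1164 = 0.495

0.495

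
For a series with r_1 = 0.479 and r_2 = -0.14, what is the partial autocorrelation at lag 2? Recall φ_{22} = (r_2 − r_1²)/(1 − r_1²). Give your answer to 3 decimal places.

φ_{22} = (r_2 − r_1²) / (1 − r_1²)
r_1² = (0.479)² = 0.229441
Numerator = -0.14 − 0.2294 = -0.3694; denominator = 1 − 0.2294 = 0.7706
φ_{22} = -0.3694 / 0.7706 = -0.479

-0.479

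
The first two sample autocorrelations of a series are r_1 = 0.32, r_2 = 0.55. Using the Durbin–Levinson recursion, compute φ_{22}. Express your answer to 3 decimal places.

0.499

φ_{22} = (r_2 − r_1²) / (1 − r_1²)
r_1² = (0.32)² = 0.1024
Numerator = 0.55 − 0.1024 = 0.4476; denominator = 1 − 0.1024 = 0.8976
φ_{22} = 0.4476 / 0.8976 = 0.499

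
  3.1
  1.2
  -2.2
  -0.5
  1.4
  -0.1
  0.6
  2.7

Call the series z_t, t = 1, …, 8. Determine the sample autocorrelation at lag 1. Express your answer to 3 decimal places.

0.095

Mean z̄ = (3.1 + 1.2 − 2.2 − 0.5 + 1.4 − 0.1 + 0.6 + 2.7)/8 = 0.7750
Σ(z_t−z̄)(z_{t+1}−z̄) = (0.9881) + (-1.2644) + (3.7931) + (-0.7969) + (-0.5469) + (0.1531) + (-0.3369) = 1.9894
Denominator Σ(z_t−z̄)² = 20.9550
r_1 = 1.9894 / 20.9550 = 0.095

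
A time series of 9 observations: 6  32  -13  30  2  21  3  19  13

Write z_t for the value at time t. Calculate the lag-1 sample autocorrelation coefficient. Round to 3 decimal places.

Mean z̄ = (6 + 32 − 13 + 30 + 2 + 21 + 3 + 19 + 13)/9 = 12.5556
Numerator Σ_{t=1}^{8}(z_t−z̄)(z_{t+1}−z̄) = -1482.8642
Denominator Σ(z_t−z̄)² = 1694.2222
r_1 = -1482.8642 / 1694.2222 = -0.875

-0.875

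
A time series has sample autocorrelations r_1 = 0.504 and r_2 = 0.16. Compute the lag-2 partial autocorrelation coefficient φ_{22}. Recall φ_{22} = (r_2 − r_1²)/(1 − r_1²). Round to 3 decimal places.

-0.126

φ_{22} = (r_2 − r_1²) / (1 − r_1²)
r_1² = (0.504)² = 0.254016
Numerator = 0.16 − 0.2540 = -0.0940; denominator = 1 − 0.2540 = 0.7460
φ_{22} = -0.0940 / 0.7460 = -0.126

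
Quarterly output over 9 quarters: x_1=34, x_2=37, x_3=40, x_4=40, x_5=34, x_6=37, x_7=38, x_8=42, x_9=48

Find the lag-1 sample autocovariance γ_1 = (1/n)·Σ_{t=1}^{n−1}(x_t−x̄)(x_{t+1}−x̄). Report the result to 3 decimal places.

Mean x̄ = (34 + 37 + 40 + 40 + 34 + 37 + 38 + 42 + 48)/9 = 38.8889
Σ_{t=1}^{8}(x_t−x̄)(x_{t+1}−x̄) = 39.4321
γ_1 = 39.4321 / 9 = 4.381

4.381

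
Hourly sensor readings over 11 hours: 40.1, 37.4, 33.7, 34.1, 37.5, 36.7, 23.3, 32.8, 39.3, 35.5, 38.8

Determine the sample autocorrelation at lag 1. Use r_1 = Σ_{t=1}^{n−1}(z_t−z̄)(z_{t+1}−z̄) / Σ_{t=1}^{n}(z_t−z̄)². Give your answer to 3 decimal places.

0.066

Mean z̄ = (40.1 + 37.4 + 33.7 + 34.1 + 37.5 + 36.7 + 23.3 + 32.8 + 39.3 + 35.5 + 38.8)/11 = 35.3818
Numerator Σ_{t=1}^{10}(z_t−z̄)(z_{t+1}−z̄) = 14.3788
Denominator Σ(z_t−z̄)² = 216.7164
r_1 = 14.3788 / 216.7164 = 0.066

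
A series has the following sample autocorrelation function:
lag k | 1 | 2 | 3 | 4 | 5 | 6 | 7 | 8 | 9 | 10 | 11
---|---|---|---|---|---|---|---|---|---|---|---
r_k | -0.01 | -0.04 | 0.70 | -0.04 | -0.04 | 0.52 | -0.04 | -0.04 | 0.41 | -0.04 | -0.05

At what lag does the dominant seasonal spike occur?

3

The largest autocorrelation is r_3 = 0.70, with weaker echoes at lags 6 (0.52) and 9 (0.41); the remaining lags stay at or below -0.01.
The dominant spike at lag 3 indicates a seasonal period of 3.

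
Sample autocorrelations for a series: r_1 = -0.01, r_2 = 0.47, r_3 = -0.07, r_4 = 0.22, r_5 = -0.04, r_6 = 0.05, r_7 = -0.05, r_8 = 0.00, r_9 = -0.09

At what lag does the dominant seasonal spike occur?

2

The largest autocorrelation is r_2 = 0.47, with a weaker echo at lag 4 (0.22); the remaining lags stay at or below 0.05.
The dominant spike at lag 2 indicates a seasonal period of 2.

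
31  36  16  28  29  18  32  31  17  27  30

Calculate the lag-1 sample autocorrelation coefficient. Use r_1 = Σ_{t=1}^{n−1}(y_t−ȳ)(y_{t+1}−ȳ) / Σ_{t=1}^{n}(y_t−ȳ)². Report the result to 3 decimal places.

Mean ȳ = (31 + 36 + 16 + 28 + 29 + 18 + 32 + 31 + 17 + 27 + 30)/11 = 26.8182
Numerator Σ_{t=1}^{10}(y_t−ȳ)(y_{t+1}−ȳ) = -156.6694
Denominator Σ(y_t−ȳ)² = 453.6364
r_1 = -156.6694 / 453.6364 = -0.345

-0.345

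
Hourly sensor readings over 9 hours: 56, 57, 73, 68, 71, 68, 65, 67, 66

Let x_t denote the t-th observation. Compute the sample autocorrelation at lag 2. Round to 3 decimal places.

Mean x̄ = (56 + 57 + 73 + 68 + 71 + 68 + 65 + 67 + 66)/9 = 65.6667
Σ(x_t−x̄)(x_{t+2}−x̄) = (-70.8889) + (-20.2222) + (39.1111) + (5.4444) + (-3.5556) + (3.1111) + (-0.2222) = -47.2222
Denominator Σ(x_t−x̄)² = 264.0000
r_2 = -47.2222 / 264.0000 = -0.179

-0.179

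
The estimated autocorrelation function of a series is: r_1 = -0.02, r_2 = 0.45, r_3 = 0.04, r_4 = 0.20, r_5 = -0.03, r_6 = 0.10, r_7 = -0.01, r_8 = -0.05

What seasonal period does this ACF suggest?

The largest autocorrelation is r_2 = 0.45, with a weaker echo at lag 4 (0.20); the remaining lags stay at or below 0.10.
The dominant spike at lag 2 indicates a seasonal period of 2.

2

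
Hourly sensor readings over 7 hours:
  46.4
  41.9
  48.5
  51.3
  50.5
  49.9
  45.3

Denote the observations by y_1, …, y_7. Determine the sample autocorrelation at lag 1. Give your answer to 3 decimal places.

0.249

Mean ȳ = (46.4 + 41.9 + 48.5 + 51.3 + 50.5 + 49.9 + 45.3)/7 = 47.6857
Σ(y_t−ȳ)(y_{t+1}−ȳ) = (7.4388) + (-4.7112) + (2.9431) + (10.1716) + (6.2316) + (-5.2827) = 16.7912
Denominator Σ(y_t−ȳ)² = 67.3686
r_1 = 16.7912 / 67.3686 = 0.249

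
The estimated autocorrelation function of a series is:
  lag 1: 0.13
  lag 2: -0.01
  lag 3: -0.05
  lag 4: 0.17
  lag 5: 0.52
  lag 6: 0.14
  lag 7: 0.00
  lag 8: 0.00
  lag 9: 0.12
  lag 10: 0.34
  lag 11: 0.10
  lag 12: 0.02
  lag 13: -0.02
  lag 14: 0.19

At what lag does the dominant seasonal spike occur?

The largest autocorrelation is r_5 = 0.52, with a weaker echo at lag 10 (0.34); the remaining lags stay at or below 0.19.
The dominant spike at lag 5 indicates a seasonal period of 5.

5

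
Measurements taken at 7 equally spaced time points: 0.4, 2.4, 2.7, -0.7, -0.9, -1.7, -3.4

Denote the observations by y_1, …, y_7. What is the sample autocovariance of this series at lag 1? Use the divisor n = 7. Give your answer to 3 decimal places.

1.967

Mean ȳ = (0.4 + 2.4 + 2.7 − 0.7 − 0.9 − 1.7 − 3.4)/7 = -0.1714
Deviations: 0.5714, 2.5714, 2.8714, -0.5286, -0.7286, -1.5286, -3.2286
Σ_{t=1}^{6}(y_t−ȳ)(y_{t+1}−ȳ) = 13.7692
γ_1 = 13.7692 / 7 = 1.967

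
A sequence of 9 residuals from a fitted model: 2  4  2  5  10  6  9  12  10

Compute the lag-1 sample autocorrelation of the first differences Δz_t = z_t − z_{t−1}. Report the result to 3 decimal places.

-0.458

First differences Δz: 2, -2, 3, 5, -4, 3, 3, -2
Mean of differences = 1.0000
Numerator Σ(Δz_t−Δz̄)(Δz_{t+1}−Δz̄) = -33.0000
Denominator Σ(Δz_t−Δz̄)² = 72.0000
r_1(Δz) = -33.0000 / 72.0000 = -0.458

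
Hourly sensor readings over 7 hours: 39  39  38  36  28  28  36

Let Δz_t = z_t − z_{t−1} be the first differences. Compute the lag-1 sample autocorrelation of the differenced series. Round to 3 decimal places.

0.093

First differences Δz: 0, -1, -2, -8, 0, 8
Mean of differences = -0.5000
Numerator Σ(Δz_t−Δz̄)(Δz_{t+1}−Δz̄) = 12.2500
Denominator Σ(Δz_t−Δz̄)² = 131.5000
r_1(Δz) = 12.2500 / 131.5000 = 0.093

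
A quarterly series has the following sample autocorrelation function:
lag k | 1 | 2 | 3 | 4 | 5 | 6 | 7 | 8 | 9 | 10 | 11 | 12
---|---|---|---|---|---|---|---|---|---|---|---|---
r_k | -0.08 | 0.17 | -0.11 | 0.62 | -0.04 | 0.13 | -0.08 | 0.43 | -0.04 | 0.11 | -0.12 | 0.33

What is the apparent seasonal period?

4

The largest autocorrelation is r_4 = 0.62, with weaker echoes at lags 8 (0.43) and 12 (0.33); the remaining lags stay at or below 0.17.
The dominant spike at lag 4 indicates a seasonal period of 4.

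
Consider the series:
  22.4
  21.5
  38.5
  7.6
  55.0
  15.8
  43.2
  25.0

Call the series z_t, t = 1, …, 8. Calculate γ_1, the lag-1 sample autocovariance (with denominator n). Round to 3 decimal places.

Mean z̄ = (22.4 + 21.5 + 38.5 + 7.6 + 55.0 + 15.8 + 43.2 + 25.0)/8 = 28.6250
Σ_{t=1}^{7}(z_t−z̄)(z_{t+1}−z̄) = -1366.1806
γ_1 = -1366.1806 / 8 = -170.773

-170.773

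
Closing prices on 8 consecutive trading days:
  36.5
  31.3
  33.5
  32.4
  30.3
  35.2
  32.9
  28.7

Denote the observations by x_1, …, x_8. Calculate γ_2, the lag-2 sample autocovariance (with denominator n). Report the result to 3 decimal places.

-1.206

Mean x̄ = (36.5 + 31.3 + 33.5 + 32.4 + 30.3 + 35.2 + 32.9 + 28.7)/8 = 32.6000
Σ_{t=1}^{6}(x_t−x̄)(x_{t+2}−x̄) = -9.6500
γ_2 = -9.6500 / 8 = -1.206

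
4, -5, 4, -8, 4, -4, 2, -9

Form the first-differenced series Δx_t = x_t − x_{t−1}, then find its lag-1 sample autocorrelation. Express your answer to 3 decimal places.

First differences Δx: -9, 9, -12, 12, -8, 6, -11
Mean of differences = -1.8571
Numerator Σ(Δx_t−Δx̄)(Δx_{t+1}−Δx̄) = -533.4490
Denominator Σ(Δx_t−Δx̄)² = 646.8571
r_1(Δx) = -533.4490 / 646.8571 = -0.825

-0.825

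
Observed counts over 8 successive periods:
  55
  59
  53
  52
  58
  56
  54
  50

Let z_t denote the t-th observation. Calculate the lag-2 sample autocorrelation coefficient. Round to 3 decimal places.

-0.464

Mean z̄ = (55 + 59 + 53 + 52 + 58 + 56 + 54 + 50)/8 = 54.6250
Numerator Σ_{t=1}^{6}(z_t−z̄)(z_{t+2}−z̄) = -29.6563
Denominator Σ(z_t−z̄)² = 63.8750
r_2 = -29.6563 / 63.8750 = -0.464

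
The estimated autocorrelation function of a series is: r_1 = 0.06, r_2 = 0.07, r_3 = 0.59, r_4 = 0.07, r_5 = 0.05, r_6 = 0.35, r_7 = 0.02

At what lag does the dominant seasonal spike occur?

The largest autocorrelation is r_3 = 0.59, with a weaker echo at lag 6 (0.35); the remaining lags stay at or below 0.07.
The dominant spike at lag 3 indicates a seasonal period of 3.

3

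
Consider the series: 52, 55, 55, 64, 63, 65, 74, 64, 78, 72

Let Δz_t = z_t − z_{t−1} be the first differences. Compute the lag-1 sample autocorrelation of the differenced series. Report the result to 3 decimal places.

First differences Δz: 3, 0, 9, -1, 2, 9, -10, 14, -6
Mean of differences = 2.2222
Numerator Σ(Δz_t−Δz̄)(Δz_{t+1}−Δz̄) = -363.0494
Denominator Σ(Δz_t−Δz̄)² = 463.5556
r_1(Δz) = -363.0494 / 463.5556 = -0.783

-0.783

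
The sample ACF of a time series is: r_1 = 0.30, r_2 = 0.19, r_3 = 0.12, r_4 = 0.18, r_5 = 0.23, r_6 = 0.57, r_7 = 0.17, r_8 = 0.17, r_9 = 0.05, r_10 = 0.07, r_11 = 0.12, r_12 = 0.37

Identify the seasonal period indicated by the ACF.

The largest autocorrelation is r_6 = 0.57, with a weaker echo at lag 12 (0.37); the remaining lags stay at or below 0.30. The elevated value at lag 1 (0.30), dropping to 0.19 at lag 2, reflects decaying short-term dependence rather than seasonality.
The dominant spike at lag 6 indicates a seasonal period of 6.

6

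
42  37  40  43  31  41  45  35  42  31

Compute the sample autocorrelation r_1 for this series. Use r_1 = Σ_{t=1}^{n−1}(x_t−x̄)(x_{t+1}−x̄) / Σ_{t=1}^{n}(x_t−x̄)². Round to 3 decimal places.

-0.448

Mean x̄ = (42 + 37 + 40 + 43 + 31 + 41 + 45 + 35 + 42 + 31)/10 = 38.7000
Numerator Σ_{t=1}^{9}(x_t−x̄)(x_{t+1}−x̄) = -99.4900
Denominator Σ(x_t−x̄)² = 222.1000
r_1 = -99.4900 / 222.1000 = -0.448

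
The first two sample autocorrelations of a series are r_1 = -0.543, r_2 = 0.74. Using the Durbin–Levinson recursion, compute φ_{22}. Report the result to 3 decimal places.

0.631

φ_{22} = (r_2 − r_1²) / (1 − r_1²)
r_1² = (-0.543)² = 0.294849
Numerator = 0.74 − 0.2948 = 0.4452; denominator = 1 − 0.2948 = 0.7052
φ_{22} = 0.4452 / 0.7052 = 0.631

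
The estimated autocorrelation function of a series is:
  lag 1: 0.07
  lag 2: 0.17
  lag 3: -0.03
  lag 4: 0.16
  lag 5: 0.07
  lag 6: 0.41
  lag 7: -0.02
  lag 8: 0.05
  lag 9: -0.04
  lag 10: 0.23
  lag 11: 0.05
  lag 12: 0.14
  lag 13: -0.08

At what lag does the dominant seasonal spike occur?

6

The largest autocorrelation is r_6 = 0.41; the remaining lags stay at or below 0.23.
The dominant spike at lag 6 indicates a seasonal period of 6.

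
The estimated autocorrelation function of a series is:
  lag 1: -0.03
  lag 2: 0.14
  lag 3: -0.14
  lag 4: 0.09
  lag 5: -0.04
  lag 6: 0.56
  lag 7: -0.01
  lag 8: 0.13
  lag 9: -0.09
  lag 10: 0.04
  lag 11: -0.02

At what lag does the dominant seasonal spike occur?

6

The largest autocorrelation is r_6 = 0.56; the remaining lags stay at or below 0.14.
The dominant spike at lag 6 indicates a seasonal period of 6.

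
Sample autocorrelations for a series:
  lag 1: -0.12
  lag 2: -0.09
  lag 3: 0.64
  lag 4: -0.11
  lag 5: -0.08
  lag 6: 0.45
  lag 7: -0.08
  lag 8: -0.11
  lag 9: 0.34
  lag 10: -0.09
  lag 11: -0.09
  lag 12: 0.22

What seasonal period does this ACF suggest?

3

The largest autocorrelation is r_3 = 0.64, with weaker echoes at lags 6 (0.45), 9 (0.34) and 12 (0.22); the remaining lags stay at or below -0.08.
The dominant spike at lag 3 indicates a seasonal period of 3.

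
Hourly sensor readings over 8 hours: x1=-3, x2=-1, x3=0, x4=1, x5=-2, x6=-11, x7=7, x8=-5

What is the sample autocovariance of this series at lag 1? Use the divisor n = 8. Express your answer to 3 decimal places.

-12.820

Mean x̄ = (-3 − 1 + 0 + 1 − 2 − 11 + 7 − 5)/8 = -1.7500
Σ_{t=1}^{7}(x_t−x̄)(x_{t+1}−x̄) = -102.5625
γ_1 = -102.5625 / 8 = -12.820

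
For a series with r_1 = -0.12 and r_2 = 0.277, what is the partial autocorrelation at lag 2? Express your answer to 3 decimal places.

0.266

φ_{22} = (r_2 − r_1²) / (1 − r_1²)
r_1² = (-0.12)² = 0.0144
Numerator = 0.277 − 0.0144 = 0.2626; denominator = 1 − 0.0144 = 0.9856
φ_{22} = 0.2626 / 0.9856 = 0.266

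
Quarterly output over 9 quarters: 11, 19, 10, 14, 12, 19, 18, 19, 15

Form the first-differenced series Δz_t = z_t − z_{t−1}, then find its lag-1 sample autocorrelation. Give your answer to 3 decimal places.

-0.618

First differences Δz: 8, -9, 4, -2, 7, -1, 1, -4
Mean of differences = 0.5000
Numerator Σ(Δz_t−Δz̄)(Δz_{t+1}−Δz̄) = -142.2500
Denominator Σ(Δz_t−Δz̄)² = 230.0000
r_1(Δz) = -142.2500 / 230.0000 = -0.618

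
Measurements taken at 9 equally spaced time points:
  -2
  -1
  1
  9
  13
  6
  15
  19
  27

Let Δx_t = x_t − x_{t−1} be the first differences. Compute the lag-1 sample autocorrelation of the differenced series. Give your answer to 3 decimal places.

First differences Δx: 1, 2, 8, 4, -7, 9, 4, 8
Mean of differences = 3.6250
Numerator Σ(Δx_t−Δx̄)(Δx_{t+1}−Δx̄) = -58.6406
Denominator Σ(Δx_t−Δx̄)² = 189.8750
r_1(Δx) = -58.6406 / 189.8750 = -0.309

-0.309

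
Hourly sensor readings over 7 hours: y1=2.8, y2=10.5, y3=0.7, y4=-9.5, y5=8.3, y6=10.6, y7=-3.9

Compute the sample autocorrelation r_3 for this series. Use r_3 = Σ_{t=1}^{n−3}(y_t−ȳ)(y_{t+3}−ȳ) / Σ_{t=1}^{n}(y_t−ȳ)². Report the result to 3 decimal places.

0.308

Mean ȳ = (2.8 + 10.5 + 0.7 − 9.5 + 8.3 + 10.6 − 3.9)/7 = 2.7857
Deviations from mean: 0.0143, 7.7143, -2.0857, -12.2857, 5.5143, 7.8143, -6.6857
Numerator Σ_{t=1}^{4}(y_t−ȳ)(y_{t+3}−ȳ) = 108.2037
Denominator Σ(y_t−ȳ)² = 350.9686
r_3 = 108.2037 / 350.9686 = 0.308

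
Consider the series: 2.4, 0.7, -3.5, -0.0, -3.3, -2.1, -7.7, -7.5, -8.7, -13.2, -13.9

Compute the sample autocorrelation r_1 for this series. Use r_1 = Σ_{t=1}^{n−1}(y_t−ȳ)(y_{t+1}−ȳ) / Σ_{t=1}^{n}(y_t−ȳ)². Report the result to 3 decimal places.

Mean ȳ = (2.4 + 0.7 − 3.5 − 0.0 − 3.3 − 2.1 − 7.7 − 7.5 − 8.7 − 13.2 − 13.9)/11 = -5.1636
Numerator Σ_{t=1}^{10}(y_t−ȳ)(y_{t+1}−ȳ) = 183.0741
Denominator Σ(y_t−ȳ)² = 299.1855
r_1 = 183.0741 / 299.1855 = 0.612

0.612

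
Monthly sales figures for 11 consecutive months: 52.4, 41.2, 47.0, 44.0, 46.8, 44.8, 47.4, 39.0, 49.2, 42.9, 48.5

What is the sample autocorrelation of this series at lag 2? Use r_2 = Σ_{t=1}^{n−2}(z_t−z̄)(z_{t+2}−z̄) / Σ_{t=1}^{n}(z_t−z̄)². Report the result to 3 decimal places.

0.419

Mean z̄ = (52.4 + 41.2 + 47.0 + 44.0 + 46.8 + 44.8 + 47.4 + 39.0 + 49.2 + 42.9 + 48.5)/11 = 45.7455
Numerator Σ_{t=1}^{9}(z_t−z̄)(z_{t+2}−z̄) = 61.8031
Denominator Σ(z_t−z̄)² = 147.4273
r_2 = 61.8031 / 147.4273 = 0.419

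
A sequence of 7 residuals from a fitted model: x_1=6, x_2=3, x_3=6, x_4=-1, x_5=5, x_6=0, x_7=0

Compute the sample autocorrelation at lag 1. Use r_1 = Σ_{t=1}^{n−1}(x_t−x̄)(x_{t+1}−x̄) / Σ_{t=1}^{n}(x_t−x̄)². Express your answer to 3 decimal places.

Mean x̄ = (6 + 3 + 6 − 1 + 5 + 0 + 0)/7 = 2.7143
Deviations from mean: 3.2857, 0.2857, 3.2857, -3.7143, 2.2857, -2.7143, -2.7143
Σ(x_t−x̄)(x_{t+1}−x̄) = (0.9388) + (0.9388) + (-12.2041) + (-8.4898) + (-6.2041) + (7.3673) = -17.6531
Denominator Σ(x_t−x̄)² = 55.4286
r_1 = -17.6531 / 55.4286 = -0.318

-0.318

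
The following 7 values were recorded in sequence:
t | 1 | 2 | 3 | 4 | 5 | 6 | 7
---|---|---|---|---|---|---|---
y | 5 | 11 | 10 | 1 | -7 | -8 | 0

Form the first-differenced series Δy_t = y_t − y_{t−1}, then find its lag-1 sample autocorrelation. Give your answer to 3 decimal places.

0.241

First differences Δy: 6, -1, -9, -8, -1, 8
Mean of differences = -0.8333
Numerator Σ(Δy_t−Δȳ)(Δy_{t+1}−Δȳ) = 58.4722
Denominator Σ(Δy_t−Δȳ)² = 242.8333
r_1(Δy) = 58.4722 / 242.8333 = 0.241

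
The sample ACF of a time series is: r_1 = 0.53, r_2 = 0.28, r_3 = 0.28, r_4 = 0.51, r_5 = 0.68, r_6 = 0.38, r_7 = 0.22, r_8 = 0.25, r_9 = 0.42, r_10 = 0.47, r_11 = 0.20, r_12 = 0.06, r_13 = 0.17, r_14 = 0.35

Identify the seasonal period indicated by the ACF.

5

The largest autocorrelation is r_5 = 0.68; the remaining lags stay at or below 0.53. The elevated value at lag 1 (0.53), dropping to 0.28 at lag 2, reflects decaying short-term dependence rather than seasonality.
The dominant spike at lag 5 indicates a seasonal period of 5.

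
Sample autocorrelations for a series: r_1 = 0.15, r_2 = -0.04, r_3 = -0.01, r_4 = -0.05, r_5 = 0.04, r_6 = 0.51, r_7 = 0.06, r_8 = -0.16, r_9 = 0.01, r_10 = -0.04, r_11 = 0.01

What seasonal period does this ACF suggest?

6

The largest autocorrelation is r_6 = 0.51; the remaining lags stay at or below 0.15.
The dominant spike at lag 6 indicates a seasonal period of 6.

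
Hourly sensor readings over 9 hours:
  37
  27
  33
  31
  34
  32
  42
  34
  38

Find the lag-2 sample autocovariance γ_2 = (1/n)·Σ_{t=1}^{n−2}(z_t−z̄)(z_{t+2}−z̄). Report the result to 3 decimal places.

Mean z̄ = (37 + 27 + 33 + 31 + 34 + 32 + 42 + 34 + 38)/9 = 34.2222
Σ_{t=1}^{7}(z_t−z̄)(z_{t+2}−z̄) = 55.4568
γ_2 = 55.4568 / 9 = 6.162

6.162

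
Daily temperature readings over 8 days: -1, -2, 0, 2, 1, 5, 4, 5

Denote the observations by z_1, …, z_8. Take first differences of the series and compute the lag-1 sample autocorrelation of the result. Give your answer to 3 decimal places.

-0.651

First differences Δz: -1, 2, 2, -1, 4, -1, 1
Mean of differences = 0.8571
Numerator Σ(Δz_t−Δz̄)(Δz_{t+1}−Δz̄) = -14.8776
Denominator Σ(Δz_t−Δz̄)² = 22.8571
r_1(Δz) = -14.8776 / 22.8571 = -0.651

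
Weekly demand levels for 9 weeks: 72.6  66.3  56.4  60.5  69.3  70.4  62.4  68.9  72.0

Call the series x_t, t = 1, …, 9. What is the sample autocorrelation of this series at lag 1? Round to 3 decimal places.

0.172

Mean x̄ = (72.6 + 66.3 + 56.4 + 60.5 + 69.3 + 70.4 + 62.4 + 68.9 + 72.0)/9 = 66.5333
Numerator Σ_{t=1}^{8}(x_t−x̄)(x_{t+1}−x̄) = 43.2656
Denominator Σ(x_t−x̄)² = 251.1200
r_1 = 43.2656 / 251.1200 = 0.172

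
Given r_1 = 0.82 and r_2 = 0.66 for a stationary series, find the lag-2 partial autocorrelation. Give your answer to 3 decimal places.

-0.038

φ_{22} = (r_2 − r_1²) / (1 − r_1²)
r_1² = (0.82)² = 0.6724
Numerator = 0.66 − 0.6724 = -0.0124; denominator = 1 − 0.6724 = 0.3276
φ_{22} = -0.0124 / 0.3276 = -0.038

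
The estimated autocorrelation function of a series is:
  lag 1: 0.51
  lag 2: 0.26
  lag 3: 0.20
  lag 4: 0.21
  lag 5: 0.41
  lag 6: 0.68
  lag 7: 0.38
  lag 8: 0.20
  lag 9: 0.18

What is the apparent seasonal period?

The largest autocorrelation is r_6 = 0.68; the remaining lags stay at or below 0.51. The elevated value at lag 1 (0.51), dropping to 0.26 at lag 2, reflects decaying short-term dependence rather than seasonality.
The dominant spike at lag 6 indicates a seasonal period of 6.

6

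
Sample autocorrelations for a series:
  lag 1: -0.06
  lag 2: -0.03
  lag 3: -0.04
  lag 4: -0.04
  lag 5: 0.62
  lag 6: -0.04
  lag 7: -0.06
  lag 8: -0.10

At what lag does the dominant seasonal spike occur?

5

The largest autocorrelation is r_5 = 0.62; the remaining lags stay at or below -0.03.
The dominant spike at lag 5 indicates a seasonal period of 5.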